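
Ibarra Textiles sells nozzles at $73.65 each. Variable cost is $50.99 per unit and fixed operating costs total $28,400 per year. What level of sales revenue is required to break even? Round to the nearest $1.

$92,306

CM per unit = $73.65 − $50.99 = $22.66; CM ratio = $22.66 / $73.65 = 0.3077.
Break-even sales = FC ÷ CM ratio = $28,400 × $73.65 / $22.66 = $92,306.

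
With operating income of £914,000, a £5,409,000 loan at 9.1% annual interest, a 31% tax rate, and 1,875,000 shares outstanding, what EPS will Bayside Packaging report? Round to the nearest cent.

Interest = £492,219.00, so EBT = £914,000 − £492,219.00 = £421,781.00.
Net income = £421,781.00 × (1 − 0.31) = £291,028.89.
EPS = £291,028.89 ÷ 1,875,000 = £0.16.

£0.16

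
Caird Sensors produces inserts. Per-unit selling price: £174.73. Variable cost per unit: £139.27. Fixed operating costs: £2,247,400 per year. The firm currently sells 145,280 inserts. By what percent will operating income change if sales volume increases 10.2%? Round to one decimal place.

At 145,280 units, contribution = 145,280 × £35.46 = £5,151,628.80.
Subtracting fixed costs: EBIT = £5,151,628.80 − £2,247,400 = £2,904,228.80.
So DOL = total CM / EBIT = £5,151,628.80 / £2,904,228.80 = 1.7738.
%ΔEBIT = DOL × %ΔSales = 1.7738 × +10.2% = +18.1%.

+18.1%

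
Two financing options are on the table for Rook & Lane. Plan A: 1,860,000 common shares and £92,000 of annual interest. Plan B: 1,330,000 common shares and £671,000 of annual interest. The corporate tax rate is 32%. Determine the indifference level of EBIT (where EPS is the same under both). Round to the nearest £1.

£2,123,962

Set EPS_A = EPS_B: (EBIT − £92,000)(1 − 0.32) ÷ 1,860,000 = (EBIT − £671,000)(1 − 0.32) ÷ 1,330,000.
The (1 − t) factor cancels: (EBIT − 92,000) × 1,330,000 = (EBIT − 671,000) × 1,860,000.
EBIT × (1,860,000 − 1,330,000) = 671,000 × 1,860,000 − 92,000 × 1,330,000 = 1,125,700,000,000, so EBIT = 1,125,700,000,000 ÷ 530,000 = 2,123,962.26.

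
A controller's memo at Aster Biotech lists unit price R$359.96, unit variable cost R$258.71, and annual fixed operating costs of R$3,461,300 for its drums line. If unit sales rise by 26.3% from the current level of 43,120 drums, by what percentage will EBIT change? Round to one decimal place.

+126.9%

At 43,120 units, contribution = 43,120 × R$101.25 = R$4,365,900.00.
Operating income = contribution − fixed costs = R$4,365,900.00 − R$3,461,300 = R$904,600.00.
Degree of operating leverage = R$4,365,900.00 / R$904,600.00 = 4.8263.
So EBIT moves 4.8263 × (+26.3%) = +126.9%.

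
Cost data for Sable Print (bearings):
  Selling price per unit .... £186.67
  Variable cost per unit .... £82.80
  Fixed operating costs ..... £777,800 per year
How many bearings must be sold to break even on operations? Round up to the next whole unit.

Contribution margin per unit = £186.67 − £82.80 = £103.87.
Break-even volume = fixed costs ÷ CM per unit = £777,800 ÷ £103.87 = 7,488.21, so 7,489 bearings.

7,489 bearings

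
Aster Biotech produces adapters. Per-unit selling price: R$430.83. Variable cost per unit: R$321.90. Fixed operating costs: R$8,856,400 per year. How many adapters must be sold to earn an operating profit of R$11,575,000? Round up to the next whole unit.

Each unit contributes R$430.83 − R$321.90 = R$108.93.
Required volume = (fixed costs + target profit) ÷ CM = (R$8,856,400 + R$11,575,000) ÷ R$108.93 = 187,564.49, so 187,565 adapters.

187,565 adapters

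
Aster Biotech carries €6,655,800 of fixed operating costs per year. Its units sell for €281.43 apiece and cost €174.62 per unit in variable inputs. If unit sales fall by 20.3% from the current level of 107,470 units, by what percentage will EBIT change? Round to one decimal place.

At 107,470 units, contribution = 107,470 × €106.81 = €11,478,870.70.
EBIT = €11,478,870.70 − €6,655,800 = €4,823,070.70.
Degree of operating leverage = €11,478,870.70 / €4,823,070.70 = 2.3800.
So EBIT moves 2.3800 × (-20.3%) = -48.3%.

-48.3%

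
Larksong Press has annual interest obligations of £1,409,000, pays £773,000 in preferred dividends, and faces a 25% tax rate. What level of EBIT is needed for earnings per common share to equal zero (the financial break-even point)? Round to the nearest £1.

Grossing the preferred dividend up to pre-tax terms: £773,000 / (1 − 0.25) = £1,030,666.67.
EPS = 0 when EBIT covers interest plus the pre-tax preferred burden: £1,409,000 + £1,030,666.67 = £2,439,666.67.

£2,439,667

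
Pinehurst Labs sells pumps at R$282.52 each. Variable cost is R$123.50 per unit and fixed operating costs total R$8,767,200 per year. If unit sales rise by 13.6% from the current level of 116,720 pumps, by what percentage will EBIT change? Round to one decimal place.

At 116,720 units, contribution = 116,720 × R$159.02 = R$18,560,814.40.
Operating income = contribution − fixed costs = R$18,560,814.40 − R$8,767,200 = R$9,793,614.40.
Degree of operating leverage = R$18,560,814.40 / R$9,793,614.40 = 1.8952.
%ΔEBIT = DOL × %ΔSales = 1.8952 × +13.6% = +25.8%.

+25.8%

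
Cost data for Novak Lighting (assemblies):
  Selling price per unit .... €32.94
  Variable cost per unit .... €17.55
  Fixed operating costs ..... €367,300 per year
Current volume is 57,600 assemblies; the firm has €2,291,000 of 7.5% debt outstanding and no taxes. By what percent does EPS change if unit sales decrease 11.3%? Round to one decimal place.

-28.8%

Total contribution margin = 57,600 × €15.39 = €886,464.00.
EBIT = €886,464.00 − €367,300 = €519,164.00.
After interest of €171,825.00, pre-tax earnings = €347,339.00.
DCL = total CM / (EBIT − I) = €886,464.00 / €347,339.00 = 2.5522.
EPS therefore changes by 2.5522 × (-11.3%) = -28.8%.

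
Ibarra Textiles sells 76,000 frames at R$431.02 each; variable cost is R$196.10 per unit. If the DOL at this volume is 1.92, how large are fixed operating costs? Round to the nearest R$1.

At 76,000 units, contribution = 76,000 × R$234.92 = R$17,853,920.00.
Since DOL = CM ÷ EBIT, EBIT = R$17,853,920.00 ÷ 1.92 = R$9,298,916.67.
Fixed costs = CM − EBIT = R$17,853,920.00 − R$9,298,916.67 = R$8,555,003.

R$8,555,003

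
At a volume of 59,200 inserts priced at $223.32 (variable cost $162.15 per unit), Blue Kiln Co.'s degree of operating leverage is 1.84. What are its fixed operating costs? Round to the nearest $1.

Contribution at this volume is 59,200 × $61.17 = $3,621,264.00.
DOL = contribution / EBIT, so EBIT = $3,621,264.00 / 1.84 = $1,968,078.26.
Fixed costs = CM − EBIT = $3,621,264.00 − $1,968,078.26 = $1,653,186.

$1,653,186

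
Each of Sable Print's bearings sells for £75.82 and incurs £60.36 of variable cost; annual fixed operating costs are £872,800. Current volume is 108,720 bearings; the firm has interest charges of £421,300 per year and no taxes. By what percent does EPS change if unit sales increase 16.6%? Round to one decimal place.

Contribution at this volume is 108,720 × £15.46 = £1,680,811.20.
Operating income = contribution − fixed costs = £1,680,811.20 − £872,800 = £808,011.20.
Interest = £421,300.00, so EBIT − I = £386,711.20.
DCL = total CM / (EBIT − I) = £1,680,811.20 / £386,711.20 = 4.3464.
%ΔEPS = DCL × %ΔSales = 4.3464 × +16.6% = +72.2%.

+72.2%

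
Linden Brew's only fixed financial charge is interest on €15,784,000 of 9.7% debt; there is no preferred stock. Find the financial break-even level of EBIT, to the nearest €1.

€1,531,048

Annual interest = 9.7% × €15,784,000 = €1,531,048.00.
With no preferred dividends, EPS = 0 when EBIT exactly covers interest, so the financial break-even EBIT is €1,531,048.00.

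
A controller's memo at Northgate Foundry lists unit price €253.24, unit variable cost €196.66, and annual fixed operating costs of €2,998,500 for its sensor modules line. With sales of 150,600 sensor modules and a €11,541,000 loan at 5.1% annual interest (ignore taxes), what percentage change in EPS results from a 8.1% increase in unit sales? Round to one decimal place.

+14.0%

At 150,600 units, contribution = 150,600 × €56.58 = €8,520,948.00.
Subtracting fixed costs: EBIT = €8,520,948.00 − €2,998,500 = €5,522,448.00.
Interest = €588,591.00, so EBIT − I = €4,933,857.00.
DCL = total CM / (EBIT − I) = €8,520,948.00 / €4,933,857.00 = 1.7270.
EPS therefore changes by 1.7270 × (+8.1%) = +14.0%.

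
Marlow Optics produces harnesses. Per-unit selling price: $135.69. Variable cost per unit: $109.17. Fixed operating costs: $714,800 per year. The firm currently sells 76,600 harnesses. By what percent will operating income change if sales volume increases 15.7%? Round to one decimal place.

+24.2%

At 76,600 units, contribution = 76,600 × $26.52 = $2,031,432.00.
Subtracting fixed costs: EBIT = $2,031,432.00 − $714,800 = $1,316,632.00.
DOL = contribution ÷ EBIT = $2,031,432.00 ÷ $1,316,632.00 = 1.5429.
%ΔEBIT = DOL × %ΔSales = 1.5429 × +15.7% = +24.2%.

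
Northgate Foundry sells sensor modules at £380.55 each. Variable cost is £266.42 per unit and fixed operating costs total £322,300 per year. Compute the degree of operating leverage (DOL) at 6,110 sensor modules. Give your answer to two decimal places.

1.86

Contribution at this volume is 6,110 × £114.13 = £697,334.30.
Operating income = contribution − fixed costs = £697,334.30 − £322,300 = £375,034.30.
Degree of operating leverage = £697,334.30 / £375,034.30 = 1.8594.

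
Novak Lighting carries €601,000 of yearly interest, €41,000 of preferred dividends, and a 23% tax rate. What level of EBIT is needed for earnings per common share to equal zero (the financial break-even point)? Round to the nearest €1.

Preferred dividends are paid after tax, so their pre-tax equivalent is €41,000 ÷ (1 − 0.23) = €53,246.75.
Financial break-even EBIT = interest + D_p ÷ (1 − t) = €601,000 + €53,246.75 = €654,246.75.

€654,247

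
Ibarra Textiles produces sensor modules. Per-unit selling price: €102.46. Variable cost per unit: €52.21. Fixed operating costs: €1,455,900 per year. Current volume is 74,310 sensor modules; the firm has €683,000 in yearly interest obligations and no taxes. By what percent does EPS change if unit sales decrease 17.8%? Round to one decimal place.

Contribution at this volume is 74,310 × €50.25 = €3,734,077.50.
EBIT = €3,734,077.50 − €1,455,900 = €2,278,177.50.
Interest = €683,000.00, so EBIT − I = €1,595,177.50.
Degree of combined leverage = contribution ÷ (EBIT − I) = €3,734,077.50 ÷ €1,595,177.50 = 2.3409.
EPS therefore changes by 2.3409 × (-17.8%) = -41.7%.

-41.7%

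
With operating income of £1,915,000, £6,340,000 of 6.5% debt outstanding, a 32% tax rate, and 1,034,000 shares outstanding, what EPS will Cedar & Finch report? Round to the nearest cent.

Pre-tax income = £1,915,000 − £412,100.00 = £1,502,900.00.
Net income = £1,502,900.00 × (1 − 0.32) = £1,021,972.00.
Per share: £1,021,972.00 / 1,034,000 shares = £0.99.

£0.99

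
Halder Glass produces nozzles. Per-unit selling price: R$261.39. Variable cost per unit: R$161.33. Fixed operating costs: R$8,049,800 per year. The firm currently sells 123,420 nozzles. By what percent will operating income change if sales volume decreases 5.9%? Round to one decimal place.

-16.9%

Contribution at this volume is 123,420 × R$100.06 = R$12,349,405.20.
EBIT = R$12,349,405.20 − R$8,049,800 = R$4,299,605.20.
So DOL = total CM / EBIT = R$12,349,405.20 / R$4,299,605.20 = 2.8722.
Operating income changes by 2.8722 × -5.9% = -16.9%.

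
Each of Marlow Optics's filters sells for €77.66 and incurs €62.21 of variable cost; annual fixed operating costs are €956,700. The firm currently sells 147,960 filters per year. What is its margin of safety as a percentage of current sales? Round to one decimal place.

Unit CM = price − variable cost = €77.66 − €62.21 = €15.45. Break-even units = €956,700 ÷ €15.45 = 61,922.33; break-even revenue = 61,922.33 × €77.66 = €4,808,888.16.
Current sales = 147,960 × €77.66 = €11,490,573.60.
Margin of safety = (€11,490,573.60 − €4,808,888.16) ÷ €11,490,573.60 = 58.1%.

58.1%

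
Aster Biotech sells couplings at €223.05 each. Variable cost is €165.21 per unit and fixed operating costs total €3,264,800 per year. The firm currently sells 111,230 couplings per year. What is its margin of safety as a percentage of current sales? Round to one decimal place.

49.3%

Contribution margin per unit = €223.05 − €165.21 = €57.84. Break-even units = €3,264,800 ÷ €57.84 = 56,445.37; break-even revenue = 56,445.37 × €223.05 = €12,590,139.00.
Actual sales revenue = 111,230 × €223.05 = €24,809,851.50.
Margin of safety = (€24,809,851.50 − €12,590,139.00) ÷ €24,809,851.50 = 49.3%.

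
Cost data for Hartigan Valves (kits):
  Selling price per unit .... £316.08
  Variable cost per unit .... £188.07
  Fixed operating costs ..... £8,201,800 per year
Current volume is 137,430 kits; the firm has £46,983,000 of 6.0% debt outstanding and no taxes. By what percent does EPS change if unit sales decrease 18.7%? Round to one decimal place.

Total contribution margin = 137,430 × £128.01 = £17,592,414.30.
EBIT = £17,592,414.30 − £8,201,800 = £9,390,614.30.
Interest = £2,818,980.00, so EBIT − I = £6,571,634.30.
DCL = total CM / (EBIT − I) = £17,592,414.30 / £6,571,634.30 = 2.6770.
%ΔEPS = DCL × %ΔSales = 2.6770 × -18.7% = -50.1%.

-50.1%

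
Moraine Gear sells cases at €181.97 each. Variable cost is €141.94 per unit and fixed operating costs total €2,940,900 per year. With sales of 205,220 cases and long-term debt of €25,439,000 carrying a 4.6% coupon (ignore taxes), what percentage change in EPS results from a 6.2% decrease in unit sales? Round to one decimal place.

-12.4%

At 205,220 units, contribution = 205,220 × €40.03 = €8,214,956.60.
EBIT = €8,214,956.60 − €2,940,900 = €5,274,056.60.
After interest of €1,170,194.00, pre-tax earnings = €4,103,862.60.
DCL = total CM / (EBIT − I) = €8,214,956.60 / €4,103,862.60 = 2.0018.
EPS therefore changes by 2.0018 × (-6.2%) = -12.4%.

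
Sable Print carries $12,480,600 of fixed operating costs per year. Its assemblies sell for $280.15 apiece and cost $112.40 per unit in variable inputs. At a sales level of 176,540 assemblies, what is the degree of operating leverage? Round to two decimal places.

Contribution at this volume is 176,540 × $167.75 = $29,614,585.00.
EBIT = $29,614,585.00 − $12,480,600 = $17,133,985.00.
Degree of operating leverage = $29,614,585.00 / $17,133,985.00 = 1.7284.

1.73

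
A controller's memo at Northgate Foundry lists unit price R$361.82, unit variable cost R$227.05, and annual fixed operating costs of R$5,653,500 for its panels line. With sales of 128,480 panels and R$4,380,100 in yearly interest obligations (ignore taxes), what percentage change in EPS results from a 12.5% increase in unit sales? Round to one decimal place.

At 128,480 units, contribution = 128,480 × R$134.77 = R$17,315,249.60.
Operating income = contribution − fixed costs = R$17,315,249.60 − R$5,653,500 = R$11,661,749.60.
After interest of R$4,380,100.00, pre-tax earnings = R$7,281,649.60.
Degree of combined leverage = contribution ÷ (EBIT − I) = R$17,315,249.60 ÷ R$7,281,649.60 = 2.3779.
%ΔEPS = DCL × %ΔSales = 2.3779 × +12.5% = +29.7%.

+29.7%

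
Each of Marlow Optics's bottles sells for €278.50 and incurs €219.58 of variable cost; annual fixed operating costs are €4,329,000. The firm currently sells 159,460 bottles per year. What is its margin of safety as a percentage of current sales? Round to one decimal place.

53.9%

Each unit contributes €278.50 − €219.58 = €58.92. Break-even units = €4,329,000 ÷ €58.92 = 73,472.51; break-even revenue = 73,472.51 × €278.50 = €20,462,092.67.
Actual sales revenue = 159,460 × €278.50 = €44,409,610.00.
Margin of safety = (€44,409,610.00 − €20,462,092.67) ÷ €44,409,610.00 = 53.9%.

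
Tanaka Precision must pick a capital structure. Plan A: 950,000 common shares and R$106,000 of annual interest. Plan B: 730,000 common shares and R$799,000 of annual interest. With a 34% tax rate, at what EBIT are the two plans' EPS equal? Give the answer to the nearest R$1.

R$3,098,500

Set EPS_A = EPS_B: (EBIT − R$106,000)(1 − 0.34) ÷ 950,000 = (EBIT − R$799,000)(1 − 0.34) ÷ 730,000.
The (1 − t) factor cancels: (EBIT − 106,000) × 730,000 = (EBIT − 799,000) × 950,000.
EBIT × (950,000 − 730,000) = 799,000 × 950,000 − 106,000 × 730,000 = 681,670,000,000, so EBIT = 681,670,000,000 ÷ 220,000 = 3,098,500.00.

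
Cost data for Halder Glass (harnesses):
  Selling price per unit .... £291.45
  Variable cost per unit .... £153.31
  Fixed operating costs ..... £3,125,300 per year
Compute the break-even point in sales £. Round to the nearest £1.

Contribution margin per unit = £291.45 − £153.31 = £138.14, a CM ratio of £138.14 ÷ £291.45 = 0.4740.
Break-even sales = FC ÷ CM ratio = £3,125,300 × £291.45 / £138.14 = £6,593,808.

£6,593,808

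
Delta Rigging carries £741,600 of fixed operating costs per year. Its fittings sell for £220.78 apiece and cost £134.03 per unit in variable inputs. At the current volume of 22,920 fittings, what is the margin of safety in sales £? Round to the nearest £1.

Each unit contributes £220.78 − £134.03 = £86.75. Break-even units = £741,600 ÷ £86.75 = 8,548.70; break-even revenue = 8,548.70 × £220.78 = £1,887,382.69.
Current sales = 22,920 × £220.78 = £5,060,277.60.
Margin of safety = £5,060,277.60 − £1,887,382.69 = £3,172,895.

£3,172,895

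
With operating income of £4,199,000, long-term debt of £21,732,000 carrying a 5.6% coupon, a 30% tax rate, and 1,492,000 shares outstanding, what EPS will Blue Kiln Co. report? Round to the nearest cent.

£1.40

Pre-tax income = £4,199,000 − £1,216,992.00 = £2,982,008.00.
After tax at 30%: net income = £2,982,008.00 × 0.70 = £2,087,405.60.
Per share: £2,087,405.60 / 1,492,000 shares = £1.40.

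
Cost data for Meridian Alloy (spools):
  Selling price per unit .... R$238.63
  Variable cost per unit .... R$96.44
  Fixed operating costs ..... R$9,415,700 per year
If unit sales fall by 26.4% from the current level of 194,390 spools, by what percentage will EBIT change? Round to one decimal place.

-40.0%

At 194,390 units, contribution = 194,390 × R$142.19 = R$27,640,314.10.
EBIT = R$27,640,314.10 − R$9,415,700 = R$18,224,614.10.
DOL = contribution ÷ EBIT = R$27,640,314.10 ÷ R$18,224,614.10 = 1.5166.
%ΔEBIT = DOL × %ΔSales = 1.5166 × -26.4% = -40.0%.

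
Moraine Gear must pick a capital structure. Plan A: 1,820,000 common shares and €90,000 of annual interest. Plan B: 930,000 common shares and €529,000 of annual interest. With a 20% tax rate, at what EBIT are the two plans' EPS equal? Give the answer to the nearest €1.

€987,730

At indifference, (EBIT − 90,000)(1 − t)/1,820,000 = (EBIT − 529,000)(1 − t)/930,000.
The (1 − t) factor cancels: (EBIT − 90,000) × 930,000 = (EBIT − 529,000) × 1,820,000.
Solving, EBIT = (529,000·1,820,000 − 90,000·930,000) / (1,820,000 − 930,000) = 879,080,000,000 / 890,000 = 987,730.34.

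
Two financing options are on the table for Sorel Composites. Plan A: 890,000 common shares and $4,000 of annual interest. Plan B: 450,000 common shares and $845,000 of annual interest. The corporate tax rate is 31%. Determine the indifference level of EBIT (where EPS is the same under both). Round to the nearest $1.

$1,705,114

At indifference, (EBIT − 4,000)(1 − t)/890,000 = (EBIT − 845,000)(1 − t)/450,000.
Cancelling (1 − t) and cross-multiplying: 450,000·(EBIT − 4,000) = 890,000·(EBIT − 845,000).
Solving, EBIT = (845,000·890,000 − 4,000·450,000) / (890,000 − 450,000) = 750,250,000,000 / 440,000 = 1,705,113.64.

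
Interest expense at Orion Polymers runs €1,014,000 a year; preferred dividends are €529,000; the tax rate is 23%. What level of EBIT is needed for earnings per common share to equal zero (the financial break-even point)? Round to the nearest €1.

Grossing the preferred dividend up to pre-tax terms: €529,000 / (1 − 0.23) = €687,012.99.
Financial break-even EBIT = interest + D_p ÷ (1 − t) = €1,014,000 + €687,012.99 = €1,701,012.99.

€1,701,013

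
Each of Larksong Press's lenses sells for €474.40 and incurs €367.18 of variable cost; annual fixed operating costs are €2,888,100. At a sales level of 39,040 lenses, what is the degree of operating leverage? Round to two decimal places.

Total contribution margin = 39,040 × €107.22 = €4,185,868.80.
Subtracting fixed costs: EBIT = €4,185,868.80 − €2,888,100 = €1,297,768.80.
So DOL = total CM / EBIT = €4,185,868.80 / €1,297,768.80 = 3.2254.

3.23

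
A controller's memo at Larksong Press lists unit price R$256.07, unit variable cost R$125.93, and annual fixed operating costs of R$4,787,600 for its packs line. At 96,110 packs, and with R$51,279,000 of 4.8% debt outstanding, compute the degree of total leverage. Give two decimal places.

Total contribution margin = 96,110 × R$130.14 = R$12,507,755.40.
EBIT = R$12,507,755.40 − R$4,787,600 = R$7,720,155.40. Interest = R$2,461,392.00, so EBIT − I = R$5,258,763.40.
Degree of total leverage = total CM / (EBIT − interest) = R$12,507,755.40 / R$5,258,763.40 = 2.3785.

2.38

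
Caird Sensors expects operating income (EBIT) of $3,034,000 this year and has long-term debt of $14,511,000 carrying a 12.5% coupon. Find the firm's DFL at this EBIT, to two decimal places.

Interest = $1,813,875.00.
DFL = EBIT ÷ (EBIT − I) = $3,034,000 ÷ ($3,034,000 − $1,813,875.00) = $3,034,000 ÷ $1,220,125.00 = 2.4866.

2.49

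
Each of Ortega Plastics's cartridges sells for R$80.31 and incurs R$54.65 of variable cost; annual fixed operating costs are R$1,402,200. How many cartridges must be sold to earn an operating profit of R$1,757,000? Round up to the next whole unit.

123,118 cartridges

Contribution margin per unit = R$80.31 − R$54.65 = R$25.66.
Units = (FC + target) / CM = (R$1,402,200 + R$1,757,000) / R$25.66 = 123,117.69, so 123,118 cartridges.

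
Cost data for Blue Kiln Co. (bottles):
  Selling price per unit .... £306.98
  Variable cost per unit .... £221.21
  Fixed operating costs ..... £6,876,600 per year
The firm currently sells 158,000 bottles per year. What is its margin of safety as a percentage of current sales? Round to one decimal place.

Contribution margin per unit = £306.98 − £221.21 = £85.77. Break-even units = £6,876,600 ÷ £85.77 = 80,174.89; break-even revenue = 80,174.89 × £306.98 = £24,612,086.60.
Current sales = 158,000 × £306.98 = £48,502,840.00.
Margin of safety = (£48,502,840.00 − £24,612,086.60) ÷ £48,502,840.00 = 49.3%.

49.3%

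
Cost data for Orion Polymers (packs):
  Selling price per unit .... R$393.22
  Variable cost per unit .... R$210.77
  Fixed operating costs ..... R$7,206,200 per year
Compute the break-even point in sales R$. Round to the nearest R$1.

R$15,530,951

CM per unit = R$393.22 − R$210.77 = R$182.45; CM ratio = R$182.45 / R$393.22 = 0.4640.
Break-even revenue = fixed costs × price ÷ CM = R$7,206,200 × R$393.22 ÷ R$182.45 = R$15,530,951.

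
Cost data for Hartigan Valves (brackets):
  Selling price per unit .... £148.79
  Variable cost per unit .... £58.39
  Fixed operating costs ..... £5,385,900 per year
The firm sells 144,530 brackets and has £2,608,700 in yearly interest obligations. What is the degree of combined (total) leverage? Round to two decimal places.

Contribution at this volume is 144,530 × £90.40 = £13,065,512.00.
EBIT = £13,065,512.00 − £5,385,900 = £7,679,612.00. Interest = £2,608,700.00.
DOL = £13,065,512.00 ÷ £7,679,612.00 = 1.7013; DFL = £7,679,612.00 ÷ £5,070,912.00 = 1.5144.
Combined leverage = 1.7013 × 1.5144 = 2.5764.

2.58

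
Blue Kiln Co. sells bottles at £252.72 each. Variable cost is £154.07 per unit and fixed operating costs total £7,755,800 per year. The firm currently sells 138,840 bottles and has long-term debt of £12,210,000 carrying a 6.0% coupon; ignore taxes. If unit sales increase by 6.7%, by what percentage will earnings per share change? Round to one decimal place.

+17.6%

Total contribution margin = 138,840 × £98.65 = £13,696,566.00.
Subtracting fixed costs: EBIT = £13,696,566.00 − £7,755,800 = £5,940,766.00.
After interest of £732,600.00, pre-tax earnings = £5,208,166.00.
DCL = total CM / (EBIT − I) = £13,696,566.00 / £5,208,166.00 = 2.6298.
EPS therefore changes by 2.6298 × (+6.7%) = +17.6%.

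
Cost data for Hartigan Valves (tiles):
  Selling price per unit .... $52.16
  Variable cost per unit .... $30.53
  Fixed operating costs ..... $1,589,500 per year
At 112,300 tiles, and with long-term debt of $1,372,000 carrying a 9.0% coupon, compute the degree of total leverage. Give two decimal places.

3.39

Contribution at this volume is 112,300 × $21.63 = $2,429,049.00.
Operating income = contribution − fixed costs = $2,429,049.00 − $1,589,500 = $839,549.00. Interest = $123,480.00, so EBIT − I = $716,069.00.
DCL = contribution ÷ (EBIT − I) = $2,429,049.00 ÷ $716,069.00 = 3.3922.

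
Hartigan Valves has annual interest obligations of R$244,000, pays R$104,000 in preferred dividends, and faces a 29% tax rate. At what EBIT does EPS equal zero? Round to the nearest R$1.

R$390,479

Grossing the preferred dividend up to pre-tax terms: R$104,000 / (1 − 0.29) = R$146,478.87.
EPS = 0 when EBIT covers interest plus the pre-tax preferred burden: R$244,000 + R$146,478.87 = R$390,478.87.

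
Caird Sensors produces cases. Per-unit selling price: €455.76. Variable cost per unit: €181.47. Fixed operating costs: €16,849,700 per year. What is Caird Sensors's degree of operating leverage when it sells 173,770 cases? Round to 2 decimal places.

1.55

Contribution at this volume is 173,770 × €274.29 = €47,663,373.30.
Subtracting fixed costs: EBIT = €47,663,373.30 − €16,849,700 = €30,813,673.30.
Degree of operating leverage = €47,663,373.30 / €30,813,673.30 = 1.5468.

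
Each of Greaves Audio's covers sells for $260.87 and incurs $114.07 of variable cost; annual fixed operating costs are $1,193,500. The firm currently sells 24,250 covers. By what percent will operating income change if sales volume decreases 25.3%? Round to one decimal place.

At 24,250 units, contribution = 24,250 × $146.80 = $3,559,900.00.
Subtracting fixed costs: EBIT = $3,559,900.00 − $1,193,500 = $2,366,400.00.
Degree of operating leverage = $3,559,900.00 / $2,366,400.00 = 1.5044.
Operating income changes by 1.5044 × -25.3% = -38.1%.

-38.1%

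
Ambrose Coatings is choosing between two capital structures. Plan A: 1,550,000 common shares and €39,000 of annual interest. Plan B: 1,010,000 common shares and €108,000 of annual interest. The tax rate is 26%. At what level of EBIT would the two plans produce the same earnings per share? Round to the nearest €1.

At indifference, (EBIT − 39,000)(1 − t)/1,550,000 = (EBIT − 108,000)(1 − t)/1,010,000.
The (1 − t) factor cancels: (EBIT − 39,000) × 1,010,000 = (EBIT − 108,000) × 1,550,000.
EBIT × (1,550,000 − 1,010,000) = 108,000 × 1,550,000 − 39,000 × 1,010,000 = 128,010,000,000, so EBIT = 128,010,000,000 ÷ 540,000 = 237,055.56.

€237,056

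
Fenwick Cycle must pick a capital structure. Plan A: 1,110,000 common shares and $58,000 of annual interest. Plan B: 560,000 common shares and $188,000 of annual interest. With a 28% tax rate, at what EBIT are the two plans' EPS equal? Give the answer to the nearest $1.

$320,364

Set EPS_A = EPS_B: (EBIT − $58,000)(1 − 0.28) ÷ 1,110,000 = (EBIT − $188,000)(1 − 0.28) ÷ 560,000.
Cancelling (1 − t) and cross-multiplying: 560,000·(EBIT − 58,000) = 1,110,000·(EBIT − 188,000).
Solving, EBIT = (188,000·1,110,000 − 58,000·560,000) / (1,110,000 − 560,000) = 176,200,000,000 / 550,000 = 320,363.64.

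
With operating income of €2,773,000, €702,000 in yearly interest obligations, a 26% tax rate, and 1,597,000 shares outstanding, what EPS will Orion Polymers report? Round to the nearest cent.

Pre-tax income = €2,773,000 − €702,000.00 = €2,071,000.00.
After tax at 26%: net income = €2,071,000.00 × 0.74 = €1,532,540.00.
EPS = €1,532,540.00 ÷ 1,597,000 = €0.96.

€0.96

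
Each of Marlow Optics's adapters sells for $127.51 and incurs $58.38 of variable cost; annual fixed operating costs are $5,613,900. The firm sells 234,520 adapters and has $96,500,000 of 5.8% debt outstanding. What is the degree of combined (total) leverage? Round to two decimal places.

Total contribution margin = 234,520 × $69.13 = $16,212,367.60.
Operating income = contribution − fixed costs = $16,212,367.60 − $5,613,900 = $10,598,467.60. Interest = $5,597,000.00.
DOL = $16,212,367.60 ÷ $10,598,467.60 = 1.5297; DFL = $10,598,467.60 ÷ $5,001,467.60 = 2.1191.
DCL = DOL × DFL = 1.5297 × 2.1191 = 3.2416.

3.24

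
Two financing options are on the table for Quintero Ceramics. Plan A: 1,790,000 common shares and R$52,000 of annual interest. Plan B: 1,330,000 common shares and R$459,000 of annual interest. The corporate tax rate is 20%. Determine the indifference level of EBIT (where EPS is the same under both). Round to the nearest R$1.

R$1,635,761

At indifference, (EBIT − 52,000)(1 − t)/1,790,000 = (EBIT − 459,000)(1 − t)/1,330,000.
The (1 − t) factor cancels: (EBIT − 52,000) × 1,330,000 = (EBIT − 459,000) × 1,790,000.
EBIT × (1,790,000 − 1,330,000) = 459,000 × 1,790,000 − 52,000 × 1,330,000 = 752,450,000,000, so EBIT = 752,450,000,000 ÷ 460,000 = 1,635,760.87.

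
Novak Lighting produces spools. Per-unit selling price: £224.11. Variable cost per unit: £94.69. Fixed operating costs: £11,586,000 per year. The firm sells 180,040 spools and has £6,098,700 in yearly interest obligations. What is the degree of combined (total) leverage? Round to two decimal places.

At 180,040 units, contribution = 180,040 × £129.42 = £23,300,776.80.
Subtracting fixed costs: EBIT = £23,300,776.80 − £11,586,000 = £11,714,776.80. Interest = £6,098,700.00, so EBIT − I = £5,616,076.80.
Degree of total leverage = total CM / (EBIT − interest) = £23,300,776.80 / £5,616,076.80 = 4.1489.

4.15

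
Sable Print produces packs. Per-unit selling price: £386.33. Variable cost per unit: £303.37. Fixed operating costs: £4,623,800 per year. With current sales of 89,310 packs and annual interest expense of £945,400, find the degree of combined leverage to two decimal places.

4.03

Contribution at this volume is 89,310 × £82.96 = £7,409,157.60.
EBIT = £7,409,157.60 − £4,623,800 = £2,785,357.60. Interest = £945,400.00.
DOL = £7,409,157.60 ÷ £2,785,357.60 = 2.6600; DFL = £2,785,357.60 ÷ £1,839,957.60 = 1.5138.
DCL = DOL × DFL = 2.6600 × 1.5138 = 4.0267.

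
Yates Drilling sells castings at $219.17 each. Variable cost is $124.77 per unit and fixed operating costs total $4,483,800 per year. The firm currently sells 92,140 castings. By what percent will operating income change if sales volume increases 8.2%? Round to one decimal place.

At 92,140 units, contribution = 92,140 × $94.40 = $8,698,016.00.
Operating income = contribution − fixed costs = $8,698,016.00 − $4,483,800 = $4,214,216.00.
So DOL = total CM / EBIT = $8,698,016.00 / $4,214,216.00 = 2.0640.
So EBIT moves 2.0640 × (+8.2%) = +16.9%.

+16.9%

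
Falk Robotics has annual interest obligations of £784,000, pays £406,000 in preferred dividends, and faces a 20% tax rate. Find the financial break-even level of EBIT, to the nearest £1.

Grossing the preferred dividend up to pre-tax terms: £406,000 / (1 − 0.20) = £507,500.00.
Financial break-even EBIT = interest + D_p ÷ (1 − t) = £784,000 + £507,500.00 = £1,291,500.00.

£1,291,500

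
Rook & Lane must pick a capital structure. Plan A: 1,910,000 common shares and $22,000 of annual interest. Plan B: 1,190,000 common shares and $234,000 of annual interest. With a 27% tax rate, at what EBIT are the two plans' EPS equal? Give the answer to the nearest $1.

$584,389

At indifference, (EBIT − 22,000)(1 − t)/1,910,000 = (EBIT − 234,000)(1 − t)/1,190,000.
Cancelling (1 − t) and cross-multiplying: 1,190,000·(EBIT − 22,000) = 1,910,000·(EBIT − 234,000).
EBIT × (1,910,000 − 1,190,000) = 234,000 × 1,910,000 − 22,000 × 1,190,000 = 420,760,000,000, so EBIT = 420,760,000,000 ÷ 720,000 = 584,388.89.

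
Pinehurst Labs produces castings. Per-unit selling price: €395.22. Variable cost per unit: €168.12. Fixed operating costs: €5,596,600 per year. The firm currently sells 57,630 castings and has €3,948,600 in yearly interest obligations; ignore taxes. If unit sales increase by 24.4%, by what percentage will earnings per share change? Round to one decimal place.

Total contribution margin = 57,630 × €227.10 = €13,087,773.00.
Operating income = contribution − fixed costs = €13,087,773.00 − €5,596,600 = €7,491,173.00.
Interest = €3,948,600.00, so EBIT − I = €3,542,573.00.
DCL = total CM / (EBIT − I) = €13,087,773.00 / €3,542,573.00 = 3.6944.
EPS therefore changes by 3.6944 × (+24.4%) = +90.1%.

+90.1%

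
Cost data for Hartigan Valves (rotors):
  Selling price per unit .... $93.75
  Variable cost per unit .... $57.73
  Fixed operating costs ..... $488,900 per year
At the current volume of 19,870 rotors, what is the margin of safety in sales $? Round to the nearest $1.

Contribution margin per unit = $93.75 − $57.73 = $36.02. Break-even units = $488,900 ÷ $36.02 = 13,573.01; break-even revenue = 13,573.01 × $93.75 = $1,272,470.16.
Current sales = 19,870 × $93.75 = $1,862,812.50.
Margin of safety = $1,862,812.50 − $1,272,470.16 = $590,342.

$590,342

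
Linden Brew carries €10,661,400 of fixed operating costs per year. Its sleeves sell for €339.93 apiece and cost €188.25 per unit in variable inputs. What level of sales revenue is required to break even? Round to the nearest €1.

CM per unit = €339.93 − €188.25 = €151.68; CM ratio = €151.68 / €339.93 = 0.4462.
Break-even revenue = fixed costs × price ÷ CM = €10,661,400 × €339.93 ÷ €151.68 = €23,893,260.

€23,893,260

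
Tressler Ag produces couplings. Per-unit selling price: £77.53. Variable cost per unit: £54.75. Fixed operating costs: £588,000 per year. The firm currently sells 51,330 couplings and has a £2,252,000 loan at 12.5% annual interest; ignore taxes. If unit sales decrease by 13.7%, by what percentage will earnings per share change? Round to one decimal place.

At 51,330 units, contribution = 51,330 × £22.78 = £1,169,297.40.
Subtracting fixed costs: EBIT = £1,169,297.40 − £588,000 = £581,297.40.
After interest of £281,500.00, pre-tax earnings = £299,797.40.
DCL = total CM / (EBIT − I) = £1,169,297.40 / £299,797.40 = 3.9003.
%ΔEPS = DCL × %ΔSales = 3.9003 × -13.7% = -53.4%.

-53.4%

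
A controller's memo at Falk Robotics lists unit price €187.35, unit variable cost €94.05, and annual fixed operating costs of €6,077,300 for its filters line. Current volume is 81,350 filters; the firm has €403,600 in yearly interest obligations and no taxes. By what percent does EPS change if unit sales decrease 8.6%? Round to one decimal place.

-58.9%

Contribution at this volume is 81,350 × €93.30 = €7,589,955.00.
Operating income = contribution − fixed costs = €7,589,955.00 − €6,077,300 = €1,512,655.00.
Interest = €403,600.00, so EBIT − I = €1,109,055.00.
DCL = total CM / (EBIT − I) = €7,589,955.00 / €1,109,055.00 = 6.8436.
%ΔEPS = DCL × %ΔSales = 6.8436 × -8.6% = -58.9%.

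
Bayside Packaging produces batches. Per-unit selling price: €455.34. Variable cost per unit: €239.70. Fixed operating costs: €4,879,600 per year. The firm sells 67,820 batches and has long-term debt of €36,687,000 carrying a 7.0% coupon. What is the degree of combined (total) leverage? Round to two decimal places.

Total contribution margin = 67,820 × €215.64 = €14,624,704.80.
Operating income = contribution − fixed costs = €14,624,704.80 − €4,879,600 = €9,745,104.80. Interest = €2,568,090.00.
DOL = €14,624,704.80 ÷ €9,745,104.80 = 1.5007; DFL = €9,745,104.80 ÷ €7,177,014.80 = 1.3578.
DCL = DOL × DFL = 1.5007 × 1.3578 = 2.0377.

2.04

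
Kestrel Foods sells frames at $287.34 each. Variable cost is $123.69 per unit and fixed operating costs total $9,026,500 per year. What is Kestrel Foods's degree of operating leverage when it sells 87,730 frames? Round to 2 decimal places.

Total contribution margin = 87,730 × $163.65 = $14,357,014.50.
Operating income = contribution − fixed costs = $14,357,014.50 − $9,026,500 = $5,330,514.50.
Degree of operating leverage = $14,357,014.50 / $5,330,514.50 = 2.6934.

2.69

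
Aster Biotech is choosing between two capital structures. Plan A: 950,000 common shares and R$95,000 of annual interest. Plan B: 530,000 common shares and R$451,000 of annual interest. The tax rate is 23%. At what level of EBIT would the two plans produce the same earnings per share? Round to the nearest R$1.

R$900,238

Set EPS_A = EPS_B: (EBIT − R$95,000)(1 − 0.23) ÷ 950,000 = (EBIT − R$451,000)(1 − 0.23) ÷ 530,000.
Cancelling (1 − t) and cross-multiplying: 530,000·(EBIT − 95,000) = 950,000·(EBIT − 451,000).
EBIT × (950,000 − 530,000) = 451,000 × 950,000 − 95,000 × 530,000 = 378,100,000,000, so EBIT = 378,100,000,000 ÷ 420,000 = 900,238.10.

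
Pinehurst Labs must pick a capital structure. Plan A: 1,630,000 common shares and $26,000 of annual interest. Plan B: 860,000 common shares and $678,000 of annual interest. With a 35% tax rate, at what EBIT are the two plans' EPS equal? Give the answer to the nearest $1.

$1,406,208

At indifference, (EBIT − 26,000)(1 − t)/1,630,000 = (EBIT − 678,000)(1 − t)/860,000.
The (1 − t) factor cancels: (EBIT − 26,000) × 860,000 = (EBIT − 678,000) × 1,630,000.
EBIT × (1,630,000 − 860,000) = 678,000 × 1,630,000 − 26,000 × 860,000 = 1,082,780,000,000, so EBIT = 1,082,780,000,000 ÷ 770,000 = 1,406,207.79.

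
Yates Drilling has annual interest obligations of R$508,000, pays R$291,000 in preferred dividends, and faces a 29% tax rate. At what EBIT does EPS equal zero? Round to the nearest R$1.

R$917,859

Grossing the preferred dividend up to pre-tax terms: R$291,000 / (1 − 0.29) = R$409,859.15.
EPS = 0 when EBIT covers interest plus the pre-tax preferred burden: R$508,000 + R$409,859.15 = R$917,859.15.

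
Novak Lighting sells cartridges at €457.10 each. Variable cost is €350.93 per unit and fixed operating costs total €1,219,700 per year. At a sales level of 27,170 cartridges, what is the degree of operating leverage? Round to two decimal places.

Total contribution margin = 27,170 × €106.17 = €2,884,638.90.
Operating income = contribution − fixed costs = €2,884,638.90 − €1,219,700 = €1,664,938.90.
Degree of operating leverage = €2,884,638.90 / €1,664,938.90 = 1.7326.

1.73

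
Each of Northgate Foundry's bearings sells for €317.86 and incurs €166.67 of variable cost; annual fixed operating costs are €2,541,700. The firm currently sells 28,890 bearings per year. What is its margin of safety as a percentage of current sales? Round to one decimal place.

Unit CM = price − variable cost = €317.86 − €166.67 = €151.19. Break-even units = €2,541,700 ÷ €151.19 = 16,811.30; break-even revenue = 16,811.30 × €317.86 = €5,343,638.88.
Actual sales revenue = 28,890 × €317.86 = €9,182,975.40.
Margin of safety = (€9,182,975.40 − €5,343,638.88) ÷ €9,182,975.40 = 41.8%.

41.8%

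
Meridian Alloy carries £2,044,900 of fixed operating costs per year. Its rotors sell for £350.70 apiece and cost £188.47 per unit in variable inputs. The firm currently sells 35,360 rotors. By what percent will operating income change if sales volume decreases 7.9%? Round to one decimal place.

-12.3%

At 35,360 units, contribution = 35,360 × £162.23 = £5,736,452.80.
Subtracting fixed costs: EBIT = £5,736,452.80 − £2,044,900 = £3,691,552.80.
DOL = contribution ÷ EBIT = £5,736,452.80 ÷ £3,691,552.80 = 1.5539.
Operating income changes by 1.5539 × -7.9% = -12.3%.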